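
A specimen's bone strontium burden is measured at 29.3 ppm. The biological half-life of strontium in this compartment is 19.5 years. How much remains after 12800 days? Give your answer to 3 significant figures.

8.42 ppm

Convert the elapsed time: 12800 days = 35.0685 years.
Number of half-lives: n = 35.0685/19.5 ≈ 1.7984.
Remaining = 29.3 × (1/2)^1.7984 = 29.3 × 0.2875 ≈ 8.4236 ppm.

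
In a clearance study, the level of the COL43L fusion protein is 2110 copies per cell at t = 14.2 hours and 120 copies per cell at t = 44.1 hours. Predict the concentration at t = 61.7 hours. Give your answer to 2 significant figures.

Over Δt = 44.1 − 14.2 = 29.9 hours, the level fell by a factor of 2110/120 ≈ 17.583.
n = log₂(17.583) ≈ 4.1361 half-lives, so t½ = 29.9/4.1361 ≈ 7.229 hours.
From t = 44.1 to t = 61.7: 120 × (1/2)^((61.7−44.1)/7.229) ≈ 22.196 copies per cell.

22 copies per cell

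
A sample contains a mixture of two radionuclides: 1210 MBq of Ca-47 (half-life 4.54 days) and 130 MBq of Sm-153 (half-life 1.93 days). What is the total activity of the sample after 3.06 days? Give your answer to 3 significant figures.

Ca-47: 1210 × (1/2)^(3.06/4.54) = 1210 × (1/2)^0.67401 ≈ 758.38 MBq.
Sm-153: 130 × (1/2)^(3.06/1.93) = 130 × (1/2)^1.5855 ≈ 43.317 MBq.
Total = 758.38 + 43.317 ≈ 801.7 MBq.

802 MBq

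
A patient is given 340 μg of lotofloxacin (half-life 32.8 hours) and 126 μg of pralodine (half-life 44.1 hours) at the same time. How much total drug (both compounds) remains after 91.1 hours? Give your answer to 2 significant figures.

lotofloxacin: 340 × (1/2)^(91.1/32.8) = 340 × (1/2)^2.7774 ≈ 49.589 μg.
pralodine: 126 × (1/2)^(91.1/44.1) = 126 × (1/2)^2.0658 ≈ 30.096 μg.
Total = 49.589 + 30.096 ≈ 79.686 μg.

80 μg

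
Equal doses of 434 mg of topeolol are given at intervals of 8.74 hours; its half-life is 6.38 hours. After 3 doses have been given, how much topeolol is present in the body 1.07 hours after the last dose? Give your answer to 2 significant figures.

590 mg

The 3 doses were given 18.55, 9.81, 1.07 hours ago.
Total = 434·(1/2)^(18.55/6.38) + 434·(1/2)^(9.81/6.38) + 434·(1/2)^(1.07/6.38)
      = 57.841 + 149.49 + 386.37 ≈ 593.7 mg.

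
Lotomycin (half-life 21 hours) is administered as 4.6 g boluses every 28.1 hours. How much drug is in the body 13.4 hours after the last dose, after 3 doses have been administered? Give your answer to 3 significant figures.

The 3 doses were given 69.6, 41.5, 13.4 hours ago.
Total = 4.6·(1/2)^(69.6/21) + 4.6·(1/2)^(41.5/21) + 4.6·(1/2)^(13.4/21)
      = 0.46244 + 1.1691 + 2.9558 ≈ 4.5874 g.

4.59 g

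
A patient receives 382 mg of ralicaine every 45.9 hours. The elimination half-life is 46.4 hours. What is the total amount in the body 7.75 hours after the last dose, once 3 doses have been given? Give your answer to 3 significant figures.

The 3 doses were given 99.55, 53.65, 7.75 hours ago.
Total = 382·(1/2)^(99.55/46.4) + 382·(1/2)^(53.65/46.4) + 382·(1/2)^(7.75/46.4)
      = 86.34 + 171.39 + 340.24 ≈ 597.97 mg.

598 mg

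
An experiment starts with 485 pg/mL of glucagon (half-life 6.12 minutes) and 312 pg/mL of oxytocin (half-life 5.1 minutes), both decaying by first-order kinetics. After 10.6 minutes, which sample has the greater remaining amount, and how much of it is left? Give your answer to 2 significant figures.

glucagon: 485 × (1/2)^1.732 ≈ 146 pg/mL.
oxytocin: 312 × (1/2)^2.0784 ≈ 73.873 pg/mL.
Glucagon has more remaining, at ≈ 146 pg/mL.

glucagon, 150 pg/mL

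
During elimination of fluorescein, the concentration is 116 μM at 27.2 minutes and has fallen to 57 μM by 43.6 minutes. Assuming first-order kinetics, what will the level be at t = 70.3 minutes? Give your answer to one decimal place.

17.9 μM

Over Δt = 43.6 − 27.2 = 16.4 minutes, the level fell by a factor of 116/57 ≈ 2.0351.
n = log₂(2.0351) ≈ 1.0251 half-lives, so t½ = 16.4/1.0251 ≈ 15.999 minutes.
From t = 43.6 to t = 70.3: 57 × (1/2)^((70.3−43.6)/15.999) ≈ 17.926 μM.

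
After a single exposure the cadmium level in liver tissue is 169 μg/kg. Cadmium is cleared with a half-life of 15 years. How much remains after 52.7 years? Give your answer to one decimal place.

14.8 μg/kg

Number of half-lives: n = 52.7/15 ≈ 3.5133.
Remaining = 169 × (1/2)^3.5133 = 169 × 0.087575 ≈ 14.8 μg/kg.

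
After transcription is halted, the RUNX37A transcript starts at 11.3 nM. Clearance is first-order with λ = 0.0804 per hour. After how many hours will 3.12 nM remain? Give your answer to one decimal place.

t½ = ln 2 / λ = 0.69315 / 0.0804 ≈ 8.6212 hours.
Fraction remaining = 3.12/11.3 ≈ 0.27611.
n = log₂(11.3/3.12) = ln(3.6218)/ln 2 ≈ 1.8567 half-lives.
t = n × t½ = 1.8567 × 8.6212 ≈ 16.007 hours.

16.0 hours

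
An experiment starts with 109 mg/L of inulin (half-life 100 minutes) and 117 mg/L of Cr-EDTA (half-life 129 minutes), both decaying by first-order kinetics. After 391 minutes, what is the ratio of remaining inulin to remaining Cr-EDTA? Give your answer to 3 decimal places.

inulin: 109 × (1/2)^(391/100) = 109 × (1/2)^3.91 ≈ 7.251 mg/L.
Cr-EDTA: 117 × (1/2)^(391/129) = 117 × (1/2)^3.031 ≈ 14.314 mg/L.
Ratio ≈ 7.251 / 14.314 ≈ 0.50657.

0.507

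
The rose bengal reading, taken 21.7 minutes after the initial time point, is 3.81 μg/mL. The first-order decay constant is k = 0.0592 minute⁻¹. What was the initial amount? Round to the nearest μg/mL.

14 μg/mL

t½ = ln 2 / k = 0.69315 / 0.0592 ≈ 11.709 minutes.
Number of half-lives elapsed: n = 21.7/11.709 ≈ 1.8533.
A₀ = A × 2^n = 3.81 × 2^1.8533 = 3.81 × 3.6134 ≈ 13.767 μg/mL.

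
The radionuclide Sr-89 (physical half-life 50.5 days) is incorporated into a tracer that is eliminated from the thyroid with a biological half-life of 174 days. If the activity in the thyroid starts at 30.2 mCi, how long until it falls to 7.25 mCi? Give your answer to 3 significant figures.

1/t_eff = 1/t_phys + 1/t_biol = 1/50.5 + 1/174 = 0.025549 per day.
t_eff = 50.5 × 174 / (50.5 + 174) ≈ 39.14 days.
n = log₂(30.2/7.25) ≈ 2.0585; t = 2.0585 × 39.14 ≈ 80.57 days.

80.6 days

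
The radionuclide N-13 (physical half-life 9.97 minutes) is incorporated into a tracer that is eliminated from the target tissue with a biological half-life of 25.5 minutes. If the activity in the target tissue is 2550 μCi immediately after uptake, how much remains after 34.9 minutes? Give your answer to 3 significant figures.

1/t_eff = 1/t_phys + 1/t_biol = 1/9.97 + 1/25.5 = 0.13952 per minute.
t_eff = 9.97 × 25.5 / (9.97 + 25.5) ≈ 7.1676 minutes.
Remaining = 2550 × (1/2)^(34.9/7.1676) = 2550 × (1/2)^4.8691 ≈ 87.254 μCi.

87.3 μCi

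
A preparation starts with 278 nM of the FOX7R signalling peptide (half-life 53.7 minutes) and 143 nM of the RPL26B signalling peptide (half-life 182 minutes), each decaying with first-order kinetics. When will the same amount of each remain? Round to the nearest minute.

73 minutes

Set 278·(1/2)^(t/53.7) = 143·(1/2)^(t/182).
Taking log₂: log₂(278/143) = t·(1/53.7 − 1/182).
log₂(1.9441) = 0.95907; 1/53.7 − 1/182 = 0.013127.
t = 0.95907 / 0.013127 ≈ 73.058 minutes.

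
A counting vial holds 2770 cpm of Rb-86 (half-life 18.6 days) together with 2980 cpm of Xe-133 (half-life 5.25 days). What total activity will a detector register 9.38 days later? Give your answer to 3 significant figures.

2820 cpm

Rb-86: 2770 × (1/2)^(9.38/18.6) = 2770 × (1/2)^0.5043 ≈ 1952.9 cpm.
Xe-133: 2980 × (1/2)^(9.38/5.25) = 2980 × (1/2)^1.7867 ≈ 863.73 cpm.
Total = 1952.9 + 863.73 ≈ 2816.6 cpm.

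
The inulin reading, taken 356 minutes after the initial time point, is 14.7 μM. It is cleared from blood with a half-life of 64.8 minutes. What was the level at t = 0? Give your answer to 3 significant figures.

Number of half-lives elapsed: n = 356/64.8 ≈ 5.4938.
A₀ = A × 2^n = 14.7 × 2^5.4938 = 14.7 × 45.062 ≈ 662.41 μM.

662 μM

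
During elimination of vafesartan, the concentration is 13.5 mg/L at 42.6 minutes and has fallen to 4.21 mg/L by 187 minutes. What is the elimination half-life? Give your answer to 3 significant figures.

Over Δt = 187 − 42.6 = 144.4 minutes, the level fell by a factor of 13.5/4.21 ≈ 3.2067.
n = log₂(3.2067) ≈ 1.6811 half-lives, so t½ = 144.4/1.6811 ≈ 85.898 minutes.

85.9 minutes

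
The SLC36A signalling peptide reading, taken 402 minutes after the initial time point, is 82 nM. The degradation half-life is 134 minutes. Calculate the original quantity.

Number of half-lives elapsed: n = 402/134 ≈ 3.
A₀ = A × 2^n = 82 × 2^3 = 82 × 8 ≈ 656 nM.

656 nM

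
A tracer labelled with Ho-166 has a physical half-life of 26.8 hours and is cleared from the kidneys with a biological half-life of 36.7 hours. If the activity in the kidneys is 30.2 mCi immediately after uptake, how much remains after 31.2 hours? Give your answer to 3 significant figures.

1/t_eff = 1/t_phys + 1/t_biol = 1/26.8 + 1/36.7 = 0.064561 per hour.
t_eff = 26.8 × 36.7 / (26.8 + 36.7) ≈ 15.489 hours.
Remaining = 30.2 × (1/2)^(31.2/15.489) = 30.2 × (1/2)^2.0143 ≈ 7.4755 mCi.

7.48 mCi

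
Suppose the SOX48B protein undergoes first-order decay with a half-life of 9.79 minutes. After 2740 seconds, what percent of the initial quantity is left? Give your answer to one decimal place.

3.9%

2740 seconds = 45.6667 minutes.
n = 45.6667/9.79 ≈ 4.6646 half-lives.
Fraction remaining = (1/2)^4.6646 ≈ 0.039428, i.e. 3.9428%.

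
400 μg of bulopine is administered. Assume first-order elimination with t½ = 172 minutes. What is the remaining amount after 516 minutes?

Elapsed time is 3 half-lives (516/172).
Each half-life halves the amount: 400 × (1/2)^3 = 400/8 = 50 μg.

50 μg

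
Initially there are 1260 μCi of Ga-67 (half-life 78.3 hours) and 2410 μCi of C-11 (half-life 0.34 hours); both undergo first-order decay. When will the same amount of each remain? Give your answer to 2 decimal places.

Set 1260·(1/2)^(t/78.3) = 2410·(1/2)^(t/0.34).
Taking log₂: log₂(1260/2410) = t·(1/78.3 − 1/0.34).
log₂(0.52282) = -0.93561; 1/78.3 − 1/0.34 = -2.9284.
t = -0.93561 / -2.9284 ≈ 0.31949 hours.

0.32 hours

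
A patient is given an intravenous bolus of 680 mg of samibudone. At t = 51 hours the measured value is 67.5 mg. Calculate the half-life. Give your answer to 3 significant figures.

15.3 hours

A/A₀ = 67.5/680 ≈ 0.099265.
n = log₂(10.074) ≈ 3.3326 half-lives elapsed in 51 hours.
t½ = 51/3.3326 ≈ 15.303 hours.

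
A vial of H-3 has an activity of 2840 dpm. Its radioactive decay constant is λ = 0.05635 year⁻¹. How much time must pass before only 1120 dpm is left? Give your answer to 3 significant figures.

16.5 years

t½ = ln 2 / λ = 0.69315 / 0.05635 ≈ 12.301 years.
Fraction remaining = 1120/2840 ≈ 0.39437.
n = log₂(2840/1120) = ln(2.5357)/ln 2 ≈ 1.3424 half-lives.
t = n × t½ = 1.3424 × 12.301 ≈ 16.512 years.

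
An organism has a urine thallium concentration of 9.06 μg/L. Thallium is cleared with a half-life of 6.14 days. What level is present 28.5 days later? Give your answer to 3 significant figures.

Number of half-lives: n = 28.5/6.14 ≈ 4.6417.
Remaining = 9.06 × (1/2)^4.6417 = 9.06 × 0.04006 ≈ 0.36294 μg/L.

0.363 μg/L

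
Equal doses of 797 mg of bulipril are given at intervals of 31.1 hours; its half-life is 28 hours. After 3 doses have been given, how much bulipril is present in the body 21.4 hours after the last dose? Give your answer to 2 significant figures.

790 mg

The 3 doses were given 83.6, 52.5, 21.4 hours ago.
Total = 797·(1/2)^(83.6/28) + 797·(1/2)^(52.5/28) + 797·(1/2)^(21.4/28)
      = 100.62 + 217.28 + 469.23 ≈ 787.13 mg.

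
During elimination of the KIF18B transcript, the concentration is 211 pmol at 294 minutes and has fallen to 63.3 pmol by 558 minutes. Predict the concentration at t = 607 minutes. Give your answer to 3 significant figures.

Over Δt = 558 − 294 = 264 minutes, the level fell by a factor of 211/63.3 ≈ 3.3333.
n = log₂(3.3333) ≈ 1.737 half-lives, so t½ = 264/1.737 ≈ 151.99 minutes.
From t = 558 to t = 607: 63.3 × (1/2)^((607−558)/151.99) ≈ 50.624 pmol.

50.6 pmol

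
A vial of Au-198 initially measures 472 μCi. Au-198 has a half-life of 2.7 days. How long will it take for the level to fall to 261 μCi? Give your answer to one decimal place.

2.3 days

Fraction remaining = 261/472 ≈ 0.55297.
n = log₂(472/261) = ln(1.8084)/ln 2 ≈ 0.85474 half-lives.
t = n × t½ = 0.85474 × 2.7 ≈ 2.3078 days.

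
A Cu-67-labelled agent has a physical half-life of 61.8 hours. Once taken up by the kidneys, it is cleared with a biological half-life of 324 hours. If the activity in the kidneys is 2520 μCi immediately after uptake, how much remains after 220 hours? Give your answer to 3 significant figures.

1/t_eff = 1/t_phys + 1/t_biol = 1/61.8 + 1/324 = 0.019268 per hour.
t_eff = 61.8 × 324 / (61.8 + 324) ≈ 51.9 hours.
Remaining = 2520 × (1/2)^(220/51.9) = 2520 × (1/2)^4.2389 ≈ 133.47 μCi.

133 μCi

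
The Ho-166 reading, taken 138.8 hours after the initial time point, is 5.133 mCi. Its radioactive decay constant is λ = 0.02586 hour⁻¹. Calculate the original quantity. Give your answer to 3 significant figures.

186 mCi

t½ = ln 2 / λ = 0.69315 / 0.02586 ≈ 26.804 hours.
Number of half-lives elapsed: n = 138.8/26.804 ≈ 5.1784.
A₀ = A × 2^n = 5.133 × 2^5.1784 = 5.133 × 36.211 ≈ 185.87 mCi.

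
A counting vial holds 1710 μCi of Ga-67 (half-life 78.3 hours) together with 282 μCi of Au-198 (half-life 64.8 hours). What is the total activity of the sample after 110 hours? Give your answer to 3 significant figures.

733 μCi

Ga-67: 1710 × (1/2)^(110/78.3) = 1710 × (1/2)^1.4049 ≈ 645.79 μCi.
Au-198: 282 × (1/2)^(110/64.8) = 282 × (1/2)^1.6975 ≈ 86.944 μCi.
Total = 645.79 + 86.944 ≈ 732.74 μCi.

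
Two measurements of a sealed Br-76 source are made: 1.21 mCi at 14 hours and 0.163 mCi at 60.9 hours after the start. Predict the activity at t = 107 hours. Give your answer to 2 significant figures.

0.023 mCi

Over Δt = 60.9 − 14 = 46.9 hours, the level fell by a factor of 1.21/0.163 ≈ 7.4233.
n = log₂(7.4233) ≈ 2.8921 half-lives, so t½ = 46.9/2.8921 ≈ 16.217 hours.
From t = 60.9 to t = 107: 0.163 × (1/2)^((107−60.9)/16.217) ≈ 0.022722 mCi.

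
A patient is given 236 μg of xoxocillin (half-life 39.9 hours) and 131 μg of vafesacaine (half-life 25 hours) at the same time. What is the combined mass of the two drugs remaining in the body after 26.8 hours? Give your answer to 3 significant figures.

210 μg

xoxocillin: 236 × (1/2)^(26.8/39.9) = 236 × (1/2)^0.67168 ≈ 148.16 μg.
vafesacaine: 131 × (1/2)^(26.8/25) = 131 × (1/2)^1.072 ≈ 62.311 μg.
Total = 148.16 + 62.311 ≈ 210.47 μg.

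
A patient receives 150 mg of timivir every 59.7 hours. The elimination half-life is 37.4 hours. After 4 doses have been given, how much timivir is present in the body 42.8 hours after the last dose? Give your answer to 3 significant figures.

100 mg

The 4 doses were given 221.9, 162.2, 102.5, 42.8 hours ago.
Total = 150·(1/2)^(221.9/37.4) + 150·(1/2)^(162.2/37.4) + 150·(1/2)^(102.5/37.4) + 150·(1/2)^(42.8/37.4)
      = 2.4549 + 7.4226 + 22.443 + 67.857 ≈ 100.18 mg.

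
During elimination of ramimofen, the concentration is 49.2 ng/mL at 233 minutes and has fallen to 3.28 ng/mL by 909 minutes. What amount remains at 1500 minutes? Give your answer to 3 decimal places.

Over Δt = 909 − 233 = 676 minutes, the level fell by a factor of 49.2/3.28 ≈ 15.
n = log₂(15) ≈ 3.9069 half-lives, so t½ = 676/3.9069 ≈ 173.03 minutes.
From t = 909 to t = 1500: 3.28 × (1/2)^((1500−909)/173.03) ≈ 0.30737 ng/mL.

0.307 ng/mL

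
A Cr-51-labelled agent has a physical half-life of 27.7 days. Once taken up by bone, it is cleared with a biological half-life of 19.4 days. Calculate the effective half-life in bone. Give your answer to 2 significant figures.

11 days

1/t_eff = 1/t_phys + 1/t_biol = 1/27.7 + 1/19.4 = 0.087647 per day.
t_eff = 27.7 × 19.4 / (27.7 + 19.4) ≈ 11.409 days.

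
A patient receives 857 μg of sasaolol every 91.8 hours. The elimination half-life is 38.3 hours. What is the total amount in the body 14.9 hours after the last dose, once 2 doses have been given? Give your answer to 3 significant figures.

779 μg

The 2 doses were given 106.7, 14.9 hours ago.
Total = 857·(1/2)^(106.7/38.3) + 857·(1/2)^(14.9/38.3)
      = 124.26 + 654.44 ≈ 778.7 μg.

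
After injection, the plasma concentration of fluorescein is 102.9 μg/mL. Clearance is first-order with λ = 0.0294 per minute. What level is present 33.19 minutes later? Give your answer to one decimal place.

38.8 μg/mL

t½ = ln 2 / λ = 0.69315 / 0.0294 ≈ 23.576 minutes.
Number of half-lives: n = 33.19/23.576 ≈ 1.4078.
Remaining = 102.9 × (1/2)^1.4078 = 102.9 × 0.3769 ≈ 38.783 μg/mL.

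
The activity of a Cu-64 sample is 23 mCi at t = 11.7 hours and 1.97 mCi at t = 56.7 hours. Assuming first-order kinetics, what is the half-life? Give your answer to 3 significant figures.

12.7 hours

Over Δt = 56.7 − 11.7 = 45 hours, the level fell by a factor of 23/1.97 ≈ 11.675.
n = log₂(11.675) ≈ 3.5454 half-lives, so t½ = 45/3.5454 ≈ 12.693 hours.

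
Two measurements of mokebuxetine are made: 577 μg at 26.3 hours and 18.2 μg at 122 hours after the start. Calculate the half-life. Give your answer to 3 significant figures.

19.2 hours

Over Δt = 122 − 26.3 = 95.7 hours, the level fell by a factor of 577/18.2 ≈ 31.703.
n = log₂(31.703) ≈ 4.9866 half-lives, so t½ = 95.7/4.9866 ≈ 19.192 hours.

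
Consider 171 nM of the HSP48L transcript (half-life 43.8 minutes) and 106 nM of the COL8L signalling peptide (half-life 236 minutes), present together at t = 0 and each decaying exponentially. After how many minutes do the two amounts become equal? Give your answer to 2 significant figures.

Set 171·(1/2)^(t/43.8) = 106·(1/2)^(t/236).
Taking log₂: log₂(171/106) = t·(1/43.8 − 1/236).
log₂(1.6132) = 0.68993; 1/43.8 − 1/236 = 0.018594.
t = 0.68993 / 0.018594 ≈ 37.106 minutes.

37 minutes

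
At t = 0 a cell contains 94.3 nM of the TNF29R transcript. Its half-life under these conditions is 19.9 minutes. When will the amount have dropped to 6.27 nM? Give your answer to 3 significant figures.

77.8 minutes

Fraction remaining = 6.27/94.3 ≈ 0.06649.
n = log₂(94.3/6.27) = ln(15.04)/ln 2 ≈ 3.9107 half-lives.
t = n × t½ = 3.9107 × 19.9 ≈ 77.823 minutes.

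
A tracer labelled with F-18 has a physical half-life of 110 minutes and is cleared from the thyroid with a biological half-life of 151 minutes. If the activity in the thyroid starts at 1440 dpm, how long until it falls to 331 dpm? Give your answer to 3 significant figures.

135 minutes

1/t_eff = 1/t_phys + 1/t_biol = 1/110 + 1/151 = 0.015713 per minute.
t_eff = 110 × 151 / (110 + 151) ≈ 63.64 minutes.
n = log₂(1440/331) ≈ 2.1212; t = 2.1212 × 63.64 ≈ 134.99 minutes.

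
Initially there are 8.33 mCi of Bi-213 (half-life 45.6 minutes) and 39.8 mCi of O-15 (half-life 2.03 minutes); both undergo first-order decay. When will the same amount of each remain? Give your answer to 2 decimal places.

4.79 minutes

Set 8.33·(1/2)^(t/45.6) = 39.8·(1/2)^(t/2.03).
Taking log₂: log₂(8.33/39.8) = t·(1/45.6 − 1/2.03).
log₂(0.2093) = -2.2564; 1/45.6 − 1/2.03 = -0.47068.
t = -2.2564 / -0.47068 ≈ 4.7939 minutes.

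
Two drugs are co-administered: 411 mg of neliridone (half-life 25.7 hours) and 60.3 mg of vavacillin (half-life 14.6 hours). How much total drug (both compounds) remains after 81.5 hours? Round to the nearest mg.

47 mg

neliridone: 411 × (1/2)^(81.5/25.7) = 411 × (1/2)^3.1712 ≈ 45.626 mg.
vavacillin: 60.3 × (1/2)^(81.5/14.6) = 60.3 × (1/2)^5.5822 ≈ 1.2587 mg.
Total = 45.626 + 1.2587 ≈ 46.885 mg.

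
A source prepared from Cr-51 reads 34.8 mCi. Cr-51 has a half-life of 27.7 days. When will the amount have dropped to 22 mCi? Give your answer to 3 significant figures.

Fraction remaining = 22/34.8 ≈ 0.63218.
n = log₂(34.8/22) = ln(1.5818)/ln 2 ≈ 0.66158 half-lives.
t = n × t½ = 0.66158 × 27.7 ≈ 18.326 days.

18.3 days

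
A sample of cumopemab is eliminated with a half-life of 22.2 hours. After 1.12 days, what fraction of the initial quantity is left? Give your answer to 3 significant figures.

0.432

1.12 days = 26.88 hours.
n = 26.88/22.2 ≈ 1.2108 half-lives.
Fraction remaining = (1/2)^1.2108 ≈ 0.43203.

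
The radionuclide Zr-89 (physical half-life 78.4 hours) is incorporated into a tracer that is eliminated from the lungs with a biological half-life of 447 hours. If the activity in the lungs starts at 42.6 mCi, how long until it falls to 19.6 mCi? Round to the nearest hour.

1/t_eff = 1/t_phys + 1/t_biol = 1/78.4 + 1/447 = 0.014992 per hour.
t_eff = 78.4 × 447 / (78.4 + 447) ≈ 66.701 hours.
n = log₂(42.6/19.6) ≈ 1.12; t = 1.12 × 66.701 ≈ 74.705 hours.

75 hours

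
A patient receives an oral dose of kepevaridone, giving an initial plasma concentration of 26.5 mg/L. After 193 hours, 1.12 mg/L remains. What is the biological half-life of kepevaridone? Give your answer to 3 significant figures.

A/A₀ = 1.12/26.5 ≈ 0.042264.
n = log₂(23.661) ≈ 4.5644 half-lives elapsed in 193 hours.
t½ = 193/4.5644 ≈ 42.284 hours.

42.3 hours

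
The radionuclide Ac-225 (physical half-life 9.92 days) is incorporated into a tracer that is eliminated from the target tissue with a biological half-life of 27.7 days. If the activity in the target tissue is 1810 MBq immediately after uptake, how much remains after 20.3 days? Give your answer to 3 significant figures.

264 MBq

1/t_eff = 1/t_phys + 1/t_biol = 1/9.92 + 1/27.7 = 0.13691 per day.
t_eff = 9.92 × 27.7 / (9.92 + 27.7) ≈ 7.3042 days.
Remaining = 1810 × (1/2)^(20.3/7.3042) = 1810 × (1/2)^2.7792 ≈ 263.66 MBq.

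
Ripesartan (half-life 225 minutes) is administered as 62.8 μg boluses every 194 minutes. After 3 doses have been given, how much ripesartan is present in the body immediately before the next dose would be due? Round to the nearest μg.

64 μg

The 3 doses were given 582, 388, 194 minutes ago.
Total = 62.8·(1/2)^(582/225) + 62.8·(1/2)^(388/225) + 62.8·(1/2)^(194/225)
      = 10.454 + 19.004 + 34.547 ≈ 64.005 μg.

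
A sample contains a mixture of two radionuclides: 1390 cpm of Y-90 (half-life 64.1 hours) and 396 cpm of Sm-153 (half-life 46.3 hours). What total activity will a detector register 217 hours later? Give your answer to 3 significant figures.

148 cpm

Y-90: 1390 × (1/2)^(217/64.1) = 1390 × (1/2)^3.3853 ≈ 133.02 cpm.
Sm-153: 396 × (1/2)^(217/46.3) = 396 × (1/2)^4.6868 ≈ 15.375 cpm.
Total = 133.02 + 15.375 ≈ 148.4 cpm.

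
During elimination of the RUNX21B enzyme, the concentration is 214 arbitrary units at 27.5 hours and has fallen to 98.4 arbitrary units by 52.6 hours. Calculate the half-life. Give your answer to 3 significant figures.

Over Δt = 52.6 − 27.5 = 25.1 hours, the level fell by a factor of 214/98.4 ≈ 2.1748.
n = log₂(2.1748) ≈ 1.1209 half-lives, so t½ = 25.1/1.1209 ≈ 22.393 hours.

22.4 hours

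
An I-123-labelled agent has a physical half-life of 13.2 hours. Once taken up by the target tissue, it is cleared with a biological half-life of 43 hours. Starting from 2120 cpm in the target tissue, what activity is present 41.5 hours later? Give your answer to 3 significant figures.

123 cpm

1/t_eff = 1/t_phys + 1/t_biol = 1/13.2 + 1/43 = 0.099013 per hour.
t_eff = 13.2 × 43 / (13.2 + 43) ≈ 10.1 hours.
Remaining = 2120 × (1/2)^(41.5/10.1) = 2120 × (1/2)^4.1091 ≈ 122.85 cpm.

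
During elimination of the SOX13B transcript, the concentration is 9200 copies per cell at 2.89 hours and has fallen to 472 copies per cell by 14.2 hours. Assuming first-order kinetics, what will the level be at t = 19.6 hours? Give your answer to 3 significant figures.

114 copies per cell

Over Δt = 14.2 − 2.89 = 11.31 hours, the level fell by a factor of 9200/472 ≈ 19.492.
n = log₂(19.492) ≈ 4.2848 half-lives, so t½ = 11.31/4.2848 ≈ 2.6396 hours.
From t = 14.2 to t = 19.6: 472 × (1/2)^((19.6−14.2)/2.6396) ≈ 114.31 copies per cell.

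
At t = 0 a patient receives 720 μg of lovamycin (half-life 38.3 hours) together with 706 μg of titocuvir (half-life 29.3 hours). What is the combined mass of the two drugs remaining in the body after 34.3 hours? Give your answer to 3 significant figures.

701 μg

lovamycin: 720 × (1/2)^(34.3/38.3) = 720 × (1/2)^0.89556 ≈ 387.03 μg.
titocuvir: 706 × (1/2)^(34.3/29.3) = 706 × (1/2)^1.1706 ≈ 313.62 μg.
Total = 387.03 + 313.62 ≈ 700.65 μg.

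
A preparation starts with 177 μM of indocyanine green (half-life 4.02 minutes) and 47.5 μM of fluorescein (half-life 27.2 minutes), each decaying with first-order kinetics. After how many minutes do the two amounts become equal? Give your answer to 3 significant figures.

Set 177·(1/2)^(t/4.02) = 47.5·(1/2)^(t/27.2).
Taking log₂: log₂(177/47.5) = t·(1/4.02 − 1/27.2).
log₂(3.7263) = 1.8977; 1/4.02 − 1/27.2 = 0.21199.
t = 1.8977 / 0.21199 ≈ 8.952 minutes.

8.95 minutes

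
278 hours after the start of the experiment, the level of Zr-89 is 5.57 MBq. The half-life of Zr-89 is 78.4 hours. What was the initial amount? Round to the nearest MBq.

Number of half-lives elapsed: n = 278/78.4 ≈ 3.5459.
A₀ = A × 2^n = 5.57 × 2^3.5459 = 5.57 × 11.68 ≈ 65.055 MBq.

65 MBq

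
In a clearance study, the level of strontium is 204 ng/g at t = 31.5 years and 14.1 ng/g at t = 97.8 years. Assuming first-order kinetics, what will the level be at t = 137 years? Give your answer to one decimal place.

2.9 ng/g

Over Δt = 97.8 − 31.5 = 66.3 years, the level fell by a factor of 204/14.1 ≈ 14.468.
n = log₂(14.468) ≈ 3.8548 half-lives, so t½ = 66.3/3.8548 ≈ 17.199 years.
From t = 97.8 to t = 137: 14.1 × (1/2)^((137−97.8)/17.199) ≈ 2.9049 ng/g.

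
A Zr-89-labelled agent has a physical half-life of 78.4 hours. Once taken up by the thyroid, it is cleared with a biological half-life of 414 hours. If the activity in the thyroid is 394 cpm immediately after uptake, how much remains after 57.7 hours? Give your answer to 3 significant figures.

1/t_eff = 1/t_phys + 1/t_biol = 1/78.4 + 1/414 = 0.015171 per hour.
t_eff = 78.4 × 414 / (78.4 + 414) ≈ 65.917 hours.
Remaining = 394 × (1/2)^(57.7/65.917) = 394 × (1/2)^0.87534 ≈ 214.78 cpm.

215 cpm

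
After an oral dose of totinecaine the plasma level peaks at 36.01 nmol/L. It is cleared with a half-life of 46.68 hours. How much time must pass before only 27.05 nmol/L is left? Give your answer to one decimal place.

Fraction remaining = 27.05/36.01 ≈ 0.75118.
n = log₂(36.01/27.05) = ln(1.3312)/ln 2 ≈ 0.41277 half-lives.
t = n × t½ = 0.41277 × 46.68 ≈ 19.268 hours.

19.3 hours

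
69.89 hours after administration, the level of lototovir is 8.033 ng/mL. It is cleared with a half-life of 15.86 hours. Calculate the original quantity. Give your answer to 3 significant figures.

170 ng/mL

Number of half-lives elapsed: n = 69.89/15.86 ≈ 4.4067.
A₀ = A × 2^n = 8.033 × 2^4.4067 = 8.033 × 21.21 ≈ 170.38 ng/mL.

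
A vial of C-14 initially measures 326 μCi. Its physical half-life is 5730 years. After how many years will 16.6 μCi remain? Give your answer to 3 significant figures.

24600 years

Fraction remaining = 16.6/326 ≈ 0.05092.
n = log₂(326/16.6) = ln(19.639)/ln 2 ≈ 4.2956 half-lives.
t = n × t½ = 4.2956 × 5730 ≈ 24614 years.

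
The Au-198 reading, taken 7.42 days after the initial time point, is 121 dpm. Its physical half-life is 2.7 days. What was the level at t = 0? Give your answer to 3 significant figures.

Number of half-lives elapsed: n = 7.42/2.7 ≈ 2.7481.
A₀ = A × 2^n = 121 × 2^2.7481 = 121 × 6.7185 ≈ 812.94 dpm.

813 dpm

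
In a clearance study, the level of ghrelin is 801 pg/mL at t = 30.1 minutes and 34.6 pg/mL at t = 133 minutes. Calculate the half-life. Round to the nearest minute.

Over Δt = 133 − 30.1 = 102.9 minutes, the level fell by a factor of 801/34.6 ≈ 23.15.
n = log₂(23.15) ≈ 4.533 half-lives, so t½ = 102.9/4.533 ≈ 22.7 minutes.

23 minutes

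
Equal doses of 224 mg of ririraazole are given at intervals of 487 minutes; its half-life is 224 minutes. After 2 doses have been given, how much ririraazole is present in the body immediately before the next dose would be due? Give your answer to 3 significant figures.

60.6 mg

The 2 doses were given 974, 487 minutes ago.
Total = 224·(1/2)^(974/224) + 224·(1/2)^(487/224)
      = 10.998 + 49.634 ≈ 60.631 mg.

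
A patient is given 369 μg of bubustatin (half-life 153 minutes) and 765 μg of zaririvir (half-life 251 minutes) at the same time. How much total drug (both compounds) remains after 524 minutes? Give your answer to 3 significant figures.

bubustatin: 369 × (1/2)^(524/153) = 369 × (1/2)^3.4248 ≈ 34.36 μg.
zaririvir: 765 × (1/2)^(524/251) = 765 × (1/2)^2.0876 ≈ 179.98 μg.
Total = 34.36 + 179.98 ≈ 214.34 μg.

214 μg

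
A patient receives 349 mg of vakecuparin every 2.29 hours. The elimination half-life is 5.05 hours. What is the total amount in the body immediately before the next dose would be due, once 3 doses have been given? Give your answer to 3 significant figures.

The 3 doses were given 6.87, 4.58, 2.29 hours ago.
Total = 349·(1/2)^(6.87/5.05) + 349·(1/2)^(4.58/5.05) + 349·(1/2)^(2.29/5.05)
      = 135.93 + 186.13 + 254.87 ≈ 576.93 mg.

577 mg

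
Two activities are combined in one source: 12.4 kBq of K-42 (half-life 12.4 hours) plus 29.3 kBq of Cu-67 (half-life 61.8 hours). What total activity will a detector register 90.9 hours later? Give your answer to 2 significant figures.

11 kBq

K-42: 12.4 × (1/2)^(90.9/12.4) = 12.4 × (1/2)^7.3306 ≈ 0.077033 kBq.
Cu-67: 29.3 × (1/2)^(90.9/61.8) = 29.3 × (1/2)^1.4709 ≈ 10.57 kBq.
Total = 0.077033 + 10.57 ≈ 10.647 kBq.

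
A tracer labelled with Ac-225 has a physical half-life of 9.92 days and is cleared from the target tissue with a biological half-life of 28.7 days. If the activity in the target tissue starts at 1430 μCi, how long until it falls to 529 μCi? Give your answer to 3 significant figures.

10.6 days

1/t_eff = 1/t_phys + 1/t_biol = 1/9.92 + 1/28.7 = 0.13565 per day.
t_eff = 9.92 × 28.7 / (9.92 + 28.7) ≈ 7.3719 days.
n = log₂(1430/529) ≈ 1.4347; t = 1.4347 × 7.3719 ≈ 10.576 days.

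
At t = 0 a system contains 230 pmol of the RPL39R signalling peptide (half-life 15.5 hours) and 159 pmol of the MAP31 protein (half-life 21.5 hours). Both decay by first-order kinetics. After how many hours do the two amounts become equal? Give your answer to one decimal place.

Set 230·(1/2)^(t/15.5) = 159·(1/2)^(t/21.5).
Taking log₂: log₂(230/159) = t·(1/15.5 − 1/21.5).
log₂(1.4465) = 0.53261; 1/15.5 − 1/21.5 = 0.018005.
t = 0.53261 / 0.018005 ≈ 29.582 hours.

29.6 hours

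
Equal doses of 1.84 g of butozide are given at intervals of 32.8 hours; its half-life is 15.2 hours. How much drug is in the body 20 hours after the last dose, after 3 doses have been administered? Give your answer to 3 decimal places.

The 3 doses were given 85.6, 52.8, 20 hours ago.
Total = 1.84·(1/2)^(85.6/15.2) + 1.84·(1/2)^(52.8/15.2) + 1.84·(1/2)^(20/15.2)
      = 0.037115 + 0.16563 + 0.73914 ≈ 0.94188 g.

0.942 g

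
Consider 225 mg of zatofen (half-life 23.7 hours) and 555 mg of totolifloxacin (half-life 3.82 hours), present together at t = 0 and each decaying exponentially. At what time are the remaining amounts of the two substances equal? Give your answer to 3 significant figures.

Set 225·(1/2)^(t/23.7) = 555·(1/2)^(t/3.82).
Taking log₂: log₂(225/555) = t·(1/23.7 − 1/3.82).
log₂(0.40541) = -1.3026; 1/23.7 − 1/3.82 = -0.21959.
t = -1.3026 / -0.21959 ≈ 5.9319 hours.

5.93 hours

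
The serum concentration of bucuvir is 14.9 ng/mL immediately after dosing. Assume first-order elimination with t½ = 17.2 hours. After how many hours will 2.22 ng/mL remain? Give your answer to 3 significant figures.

Fraction remaining = 2.22/14.9 ≈ 0.14899.
n = log₂(14.9/2.22) = ln(6.7117)/ln 2 ≈ 2.7467 half-lives.
t = n × t½ = 2.7467 × 17.2 ≈ 47.243 hours.

47.2 hours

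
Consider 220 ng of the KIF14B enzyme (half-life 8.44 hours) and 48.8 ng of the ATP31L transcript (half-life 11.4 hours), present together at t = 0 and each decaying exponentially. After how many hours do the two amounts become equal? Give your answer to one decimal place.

70.6 hours

Set 220·(1/2)^(t/8.44) = 48.8·(1/2)^(t/11.4).
Taking log₂: log₂(220/48.8) = t·(1/8.44 − 1/11.4).
log₂(4.5082) = 2.1726; 1/8.44 − 1/11.4 = 0.030764.
t = 2.1726 / 0.030764 ≈ 70.62 hours.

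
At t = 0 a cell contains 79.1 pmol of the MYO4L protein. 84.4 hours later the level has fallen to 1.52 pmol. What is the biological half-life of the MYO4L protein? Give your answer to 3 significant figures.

A/A₀ = 1.52/79.1 ≈ 0.019216.
n = log₂(52.039) ≈ 5.7015 half-lives elapsed in 84.4 hours.
t½ = 84.4/5.7015 ≈ 14.803 hours.

14.8 hours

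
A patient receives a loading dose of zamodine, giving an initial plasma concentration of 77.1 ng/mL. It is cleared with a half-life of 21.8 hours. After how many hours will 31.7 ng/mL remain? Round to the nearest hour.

Fraction remaining = 31.7/77.1 ≈ 0.41115.
n = log₂(77.1/31.7) = ln(2.4322)/ln 2 ≈ 1.2822 half-lives.
t = n × t½ = 1.2822 × 21.8 ≈ 27.953 hours.

28 hours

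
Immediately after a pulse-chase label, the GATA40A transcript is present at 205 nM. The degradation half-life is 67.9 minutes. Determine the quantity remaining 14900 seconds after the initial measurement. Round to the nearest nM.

Convert the elapsed time: 14900 seconds = 248.333 minutes.
Number of half-lives: n = 248.333/67.9 ≈ 3.6573.
Remaining = 205 × (1/2)^3.6573 = 205 × 0.079256 ≈ 16.247 nM.

16 nM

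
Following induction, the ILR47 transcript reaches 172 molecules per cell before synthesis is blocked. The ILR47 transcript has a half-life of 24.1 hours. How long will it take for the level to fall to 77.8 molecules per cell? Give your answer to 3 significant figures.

Fraction remaining = 77.8/172 ≈ 0.45233.
n = log₂(172/77.8) = ln(2.2108)/ln 2 ≈ 1.1446 half-lives.
t = n × t½ = 1.1446 × 24.1 ≈ 27.584 hours.

27.6 hours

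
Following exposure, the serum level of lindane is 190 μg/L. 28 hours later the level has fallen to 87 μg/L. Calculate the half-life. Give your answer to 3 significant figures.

A/A₀ = 87/190 ≈ 0.45789.
n = log₂(2.1839) ≈ 1.1269 half-lives elapsed in 28 hours.
t½ = 28/1.1269 ≈ 24.847 hours.

24.8 hours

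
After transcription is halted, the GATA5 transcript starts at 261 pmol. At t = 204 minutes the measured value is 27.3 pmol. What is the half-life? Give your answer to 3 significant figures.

62.6 minutes

A/A₀ = 27.3/261 ≈ 0.1046.
n = log₂(9.5604) ≈ 3.2571 half-lives elapsed in 204 minutes.
t½ = 204/3.2571 ≈ 62.633 minutes.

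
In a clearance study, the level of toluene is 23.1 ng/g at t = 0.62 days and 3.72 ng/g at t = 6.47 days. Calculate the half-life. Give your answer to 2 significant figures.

2.2 days

Over Δt = 6.47 − 0.62 = 5.85 days, the level fell by a factor of 23.1/3.72 ≈ 6.2097.
n = log₂(6.2097) ≈ 2.6345 half-lives, so t½ = 5.85/2.6345 ≈ 2.2205 days.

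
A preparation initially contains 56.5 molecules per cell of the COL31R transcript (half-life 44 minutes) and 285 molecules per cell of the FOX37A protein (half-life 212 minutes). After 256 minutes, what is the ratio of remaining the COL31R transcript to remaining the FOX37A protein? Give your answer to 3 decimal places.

0.008

COL31R transcript: 56.5 × (1/2)^(256/44) = 56.5 × (1/2)^5.8182 ≈ 1.0014 molecules per cell.
FOX37A protein: 285 × (1/2)^(256/212) = 285 × (1/2)^1.2075 ≈ 123.41 molecules per cell.
Ratio ≈ 1.0014 / 123.41 ≈ 0.0081145.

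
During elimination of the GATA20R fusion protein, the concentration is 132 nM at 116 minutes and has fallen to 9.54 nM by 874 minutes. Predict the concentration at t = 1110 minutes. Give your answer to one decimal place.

4.2 nM

Over Δt = 874 − 116 = 758 minutes, the level fell by a factor of 132/9.54 ≈ 13.836.
n = log₂(13.836) ≈ 3.7904 half-lives, so t½ = 758/3.7904 ≈ 199.98 minutes.
From t = 874 to t = 1110: 9.54 × (1/2)^((1110−874)/199.98) ≈ 4.2101 nM.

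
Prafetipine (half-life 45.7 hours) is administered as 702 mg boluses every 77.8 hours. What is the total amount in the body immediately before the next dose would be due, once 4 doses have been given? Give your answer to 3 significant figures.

309 mg

The 4 doses were given 311.2, 233.4, 155.6, 77.8 hours ago.
Total = 702·(1/2)^(311.2/45.7) + 702·(1/2)^(233.4/45.7) + 702·(1/2)^(155.6/45.7) + 702·(1/2)^(77.8/45.7)
      = 6.258 + 20.366 + 66.281 + 215.71 ≈ 308.61 mg.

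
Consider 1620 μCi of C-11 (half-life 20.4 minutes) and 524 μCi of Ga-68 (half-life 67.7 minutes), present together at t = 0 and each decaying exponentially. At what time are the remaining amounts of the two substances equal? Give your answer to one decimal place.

47.5 minutes

Set 1620·(1/2)^(t/20.4) = 524·(1/2)^(t/67.7).
Taking log₂: log₂(1620/524) = t·(1/20.4 − 1/67.7).
log₂(3.0916) = 1.6284; 1/20.4 − 1/67.7 = 0.034249.
t = 1.6284 / 0.034249 ≈ 47.545 minutes.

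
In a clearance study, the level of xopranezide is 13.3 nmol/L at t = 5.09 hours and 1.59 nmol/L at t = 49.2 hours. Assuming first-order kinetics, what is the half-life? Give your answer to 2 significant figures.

Over Δt = 49.2 − 5.09 = 44.11 hours, the level fell by a factor of 13.3/1.59 ≈ 8.3648.
n = log₂(8.3648) ≈ 3.0643 half-lives, so t½ = 44.11/3.0643 ≈ 14.395 hours.

14 hours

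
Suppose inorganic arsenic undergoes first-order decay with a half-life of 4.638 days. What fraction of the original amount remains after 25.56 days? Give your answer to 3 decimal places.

0.022

n = 25.56/4.638 ≈ 5.511 half-lives.
Fraction remaining = (1/2)^5.511 ≈ 0.021929.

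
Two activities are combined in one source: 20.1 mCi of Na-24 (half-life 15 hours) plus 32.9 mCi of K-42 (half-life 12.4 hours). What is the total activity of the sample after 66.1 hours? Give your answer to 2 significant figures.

1.8 mCi

Na-24: 20.1 × (1/2)^(66.1/15) = 20.1 × (1/2)^4.4067 ≈ 0.94767 mCi.
K-42: 32.9 × (1/2)^(66.1/12.4) = 32.9 × (1/2)^5.3306 ≈ 0.81755 mCi.
Total = 0.94767 + 0.81755 ≈ 1.7652 mCi.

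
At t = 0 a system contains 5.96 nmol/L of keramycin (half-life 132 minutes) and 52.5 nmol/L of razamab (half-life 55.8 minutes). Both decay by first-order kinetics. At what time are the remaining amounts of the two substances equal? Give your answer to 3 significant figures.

303 minutes

Set 5.96·(1/2)^(t/132) = 52.5·(1/2)^(t/55.8).
Taking log₂: log₂(5.96/52.5) = t·(1/132 − 1/55.8).
log₂(0.11352) = -3.1389; 1/132 − 1/55.8 = -0.010345.
t = -3.1389 / -0.010345 ≈ 303.41 minutes.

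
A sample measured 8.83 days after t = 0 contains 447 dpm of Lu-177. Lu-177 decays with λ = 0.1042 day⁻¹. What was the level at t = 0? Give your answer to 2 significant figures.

t½ = ln 2 / λ = 0.69315 / 0.1042 ≈ 6.6521 days.
Number of half-lives elapsed: n = 8.83/6.6521 ≈ 1.3274.
A₀ = A × 2^n = 447 × 2^1.3274 = 447 × 2.5095 ≈ 1121.7 dpm.

1100 dpm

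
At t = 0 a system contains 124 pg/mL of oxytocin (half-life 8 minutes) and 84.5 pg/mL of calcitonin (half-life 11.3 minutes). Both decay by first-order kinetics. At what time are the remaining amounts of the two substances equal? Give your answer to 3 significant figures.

15.2 minutes

Set 124·(1/2)^(t/8) = 84.5·(1/2)^(t/11.3).
Taking log₂: log₂(124/84.5) = t·(1/8 − 1/11.3).
log₂(1.4675) = 0.55332; 1/8 − 1/11.3 = 0.036504.
t = 0.55332 / 0.036504 ≈ 15.158 minutes.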